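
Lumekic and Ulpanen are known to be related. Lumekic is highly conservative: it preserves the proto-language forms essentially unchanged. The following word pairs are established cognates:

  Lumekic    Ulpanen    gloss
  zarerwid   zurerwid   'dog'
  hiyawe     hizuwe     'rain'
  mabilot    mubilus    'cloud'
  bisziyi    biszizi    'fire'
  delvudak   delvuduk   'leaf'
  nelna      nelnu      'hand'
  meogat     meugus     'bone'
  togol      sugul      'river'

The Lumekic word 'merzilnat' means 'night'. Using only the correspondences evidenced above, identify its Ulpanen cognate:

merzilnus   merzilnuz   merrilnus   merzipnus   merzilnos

merzilnus

hiyawe ~ hizuwe, delvudak ~ delvuduk — Lumekic a corresponds to Ulpanen u after a consonant, before a consonant other than r, m, n, p, b, f, v.
mabilot ~ mubilus, meogat ~ meugus — Lumekic t corresponds to Ulpanen s word-finally.
Applying these to Lumekic 'merzilnat':
  merzilnat → merzilnut   (a→u after a consonant, before a consonant other than r, m, n, p, b, f, v)
  merzilnut → merzilnus   (t→s word-finally)
So the Ulpanen cognate is 'merzilnus'.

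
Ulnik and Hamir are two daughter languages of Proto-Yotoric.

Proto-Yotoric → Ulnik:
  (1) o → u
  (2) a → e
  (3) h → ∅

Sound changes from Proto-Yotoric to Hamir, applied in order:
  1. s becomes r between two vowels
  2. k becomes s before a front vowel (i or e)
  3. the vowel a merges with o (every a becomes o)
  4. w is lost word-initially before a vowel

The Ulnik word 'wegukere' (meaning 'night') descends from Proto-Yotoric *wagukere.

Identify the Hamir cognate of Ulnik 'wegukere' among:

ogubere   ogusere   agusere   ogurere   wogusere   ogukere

Hamir: *wagukere > wagusere > wogusere > ogusere  (by palatalisation, vowel merger, glide loss)
Among the options, 'ogusere' alone shows every Hamir change applied in order.

ogusere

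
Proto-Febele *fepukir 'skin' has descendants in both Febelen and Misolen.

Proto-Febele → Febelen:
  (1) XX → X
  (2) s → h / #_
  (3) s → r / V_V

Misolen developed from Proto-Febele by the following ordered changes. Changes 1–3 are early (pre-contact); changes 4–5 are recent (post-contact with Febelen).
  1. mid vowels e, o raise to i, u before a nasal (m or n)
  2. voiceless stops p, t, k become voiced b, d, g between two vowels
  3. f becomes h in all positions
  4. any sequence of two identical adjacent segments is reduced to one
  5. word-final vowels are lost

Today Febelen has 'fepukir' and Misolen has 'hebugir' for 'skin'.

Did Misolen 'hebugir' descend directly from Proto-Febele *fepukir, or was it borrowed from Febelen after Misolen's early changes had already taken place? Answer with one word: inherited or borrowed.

If inherited, *fepukir would pass through all of Misolen's changes:
Misolen: start from *fepukir.
  rule 1: no change — fepukir
  rule 2 (intervocalic voicing): fepukir → febugir
  rule 3 (unconditioned shift): febugir → hebugir
  rule 4: no change — hebugir
  rule 5: no change — hebugir
  ⇒ Misolen hebugir
If borrowed from Febelen 'fepukir' after the early changes, it would undergo only the recent ones:
  rule 4 (degemination): no change (fepukir)
  rule 5 (apocope): no change (fepukir)
  ⇒ as a loan: fepukir
Misolen 'hebugir' matches the inherited outcome exactly, so it is an inherited cognate, not a loan.

inherited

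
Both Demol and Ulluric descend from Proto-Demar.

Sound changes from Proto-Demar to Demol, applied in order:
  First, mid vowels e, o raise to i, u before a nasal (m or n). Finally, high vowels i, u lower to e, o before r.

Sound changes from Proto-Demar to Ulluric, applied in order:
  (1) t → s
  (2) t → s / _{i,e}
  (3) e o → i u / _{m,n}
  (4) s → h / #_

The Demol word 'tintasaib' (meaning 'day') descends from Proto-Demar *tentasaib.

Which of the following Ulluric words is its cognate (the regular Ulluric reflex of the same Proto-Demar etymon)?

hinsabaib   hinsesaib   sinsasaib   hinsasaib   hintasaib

Ulluric: *tentasaib > sensasaib > sinsasaib > hinsasaib  (by unconditioned shift, pre-nasal raising, debuccalisation)
Only 'hinsasaib' matches the regular Ulluric development of *tentasaib.

hinsasaib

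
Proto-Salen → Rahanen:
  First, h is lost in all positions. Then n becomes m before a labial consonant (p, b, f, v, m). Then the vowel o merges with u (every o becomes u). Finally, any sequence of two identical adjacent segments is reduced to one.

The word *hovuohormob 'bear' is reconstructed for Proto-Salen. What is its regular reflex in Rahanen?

uvurmub

Rahanen: *hovuohormob
  hovuohormob → ovuoormob   [h-loss]
  ovuoormob (rule 2 does not apply)
  ovuoormob → uvuuurmub   [vowel merger]
  uvuuurmub → uvurmub   [degemination]
  giving Rahanen uvurmub.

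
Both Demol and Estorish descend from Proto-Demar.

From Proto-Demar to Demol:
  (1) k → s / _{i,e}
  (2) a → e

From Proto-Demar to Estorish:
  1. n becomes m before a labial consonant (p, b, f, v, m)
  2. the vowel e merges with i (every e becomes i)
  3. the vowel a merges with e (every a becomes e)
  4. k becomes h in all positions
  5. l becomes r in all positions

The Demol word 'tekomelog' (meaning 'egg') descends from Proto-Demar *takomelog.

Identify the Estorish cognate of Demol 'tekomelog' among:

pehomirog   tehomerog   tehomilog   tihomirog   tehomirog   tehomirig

Estorish: *takomelog > takomilog > tekomilog > tehomilog > tehomirog  (by vowel merger, vowel merger, unconditioned shift, unconditioned shift)
Only 'tehomirog' matches the regular Estorish development of *takomelog.

tehomirog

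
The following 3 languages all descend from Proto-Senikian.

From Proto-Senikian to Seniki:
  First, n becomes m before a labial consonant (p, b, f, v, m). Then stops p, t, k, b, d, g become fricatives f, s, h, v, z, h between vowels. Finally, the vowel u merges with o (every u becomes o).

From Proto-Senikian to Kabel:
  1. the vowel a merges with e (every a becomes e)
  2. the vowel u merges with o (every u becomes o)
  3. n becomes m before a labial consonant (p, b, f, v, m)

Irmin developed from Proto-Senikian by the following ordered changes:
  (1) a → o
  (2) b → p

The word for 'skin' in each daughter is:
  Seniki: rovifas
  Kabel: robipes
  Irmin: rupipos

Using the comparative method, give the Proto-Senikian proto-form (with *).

Position 6: Seniki has a, Kabel has e, Irmin has o. Seniki preserves a here (none of its changes turn any other segment into a), so the proto-segment is *a.
Position 3: Seniki has v, Kabel has b, Irmin has p. Kabel preserves b here (none of its changes turn any other segment into b), so the proto-segment is *b.
Position 5: Seniki has f, Kabel has p, Irmin has p. Kabel preserves p here (none of its changes turn any other segment into p), so the proto-segment is *p.
Verify the candidate proto-form against each daughter:
Seniki: *rubipas > ruvifas > rovifas  (by intervocalic lenition, vowel merger)
Kabel: *rubipas
  rubipas → rubipes   [vowel merger]
  rubipes → robipes   [vowel merger]
  robipes (rule 3 does not apply)
  giving Kabel robipes.
Irmin: *rubipas > rubipos > rupipos  (by vowel merger, unconditioned shift)
Only *rubipas yields all of Seniki rovifas, Kabel robipes, Irmin rupipos.

*rubipas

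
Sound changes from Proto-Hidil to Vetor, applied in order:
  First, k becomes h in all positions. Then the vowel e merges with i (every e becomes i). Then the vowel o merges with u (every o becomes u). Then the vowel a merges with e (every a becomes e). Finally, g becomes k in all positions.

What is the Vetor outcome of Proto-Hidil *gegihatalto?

Vetor: start from *gegihatalto.
  rule 1: no change — gegihatalto
  rule 2 (vowel merger): gegihatalto → gigihatalto
  rule 3 (vowel merger): gigihatalto → gigihataltu
  rule 4 (vowel merger): gigihataltu → gigiheteltu
  rule 5 (unconditioned shift): gigiheteltu → kikiheteltu
  ⇒ Vetor kikiheteltu

kikiheteltu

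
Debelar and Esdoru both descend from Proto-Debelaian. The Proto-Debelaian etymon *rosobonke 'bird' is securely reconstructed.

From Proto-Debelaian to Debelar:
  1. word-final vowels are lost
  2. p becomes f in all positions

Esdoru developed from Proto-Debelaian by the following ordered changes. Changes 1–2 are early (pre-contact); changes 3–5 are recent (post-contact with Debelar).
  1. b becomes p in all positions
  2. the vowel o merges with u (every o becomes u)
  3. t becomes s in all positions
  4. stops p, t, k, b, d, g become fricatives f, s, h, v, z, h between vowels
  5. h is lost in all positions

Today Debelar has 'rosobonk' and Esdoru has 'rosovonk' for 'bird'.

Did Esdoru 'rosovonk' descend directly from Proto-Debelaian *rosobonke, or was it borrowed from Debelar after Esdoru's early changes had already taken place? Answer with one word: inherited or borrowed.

borrowed

If inherited, *rosobonke would pass through all of Esdoru's changes:
Esdoru: start from *rosobonke.
  rule 1 (unconditioned shift): rosobonke → rosoponke
  rule 2 (vowel merger): rosoponke → rusupunke
  rule 3: no change — rusupunke
  rule 4 (intervocalic lenition): rusupunke → rusufunke
  rule 5: no change — rusufunke
  ⇒ Esdoru rusufunke
If borrowed from Debelar 'rosobonk' after the early changes, it would undergo only the recent ones:
  rule 3 (unconditioned shift): no change (rosobonk)
  rule 4 (intervocalic lenition): rosobonk → rosovonk
  rule 5 (h-loss): no change (rosovonk)
  ⇒ as a loan: rosovonk
Esdoru 'rosovonk' matches the loan outcome 'rosovonk', not the inherited 'rusufunke' — it skipped the early Esdoru changes, so it was borrowed from Debelar.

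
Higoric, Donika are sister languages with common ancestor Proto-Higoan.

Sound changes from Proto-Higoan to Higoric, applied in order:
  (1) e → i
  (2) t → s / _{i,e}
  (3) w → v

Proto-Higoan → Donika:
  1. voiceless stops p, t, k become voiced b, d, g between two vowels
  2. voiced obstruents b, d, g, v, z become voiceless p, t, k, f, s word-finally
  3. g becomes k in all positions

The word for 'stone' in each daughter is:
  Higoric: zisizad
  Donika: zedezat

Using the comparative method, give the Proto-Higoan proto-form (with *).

*zetezad

Position 3: Higoric has s, Donika has d. Taking the neighbouring segments as reconstructed: Higoric s could go back to *t or *s; Donika d could go back to *t or *d — the one source consistent with every daughter is *t.
Position 7: Higoric has d, Donika has t. Higoric preserves d here (none of its changes turn any other segment into d), so the proto-segment is *d.
Verify the candidate proto-form against each daughter:
Higoric: *zetezad > zitizad > zisizad  (by vowel merger, palatalisation)
Donika: *zetezad
  zetezad → zedezad   [intervocalic voicing]
  zedezad → zedezat   [final devoicing]
  zedezat (rule 3 does not apply)
  giving Donika zedezat.
No other proto-form is consistent with every reflex, so the reconstruction is *zetezad.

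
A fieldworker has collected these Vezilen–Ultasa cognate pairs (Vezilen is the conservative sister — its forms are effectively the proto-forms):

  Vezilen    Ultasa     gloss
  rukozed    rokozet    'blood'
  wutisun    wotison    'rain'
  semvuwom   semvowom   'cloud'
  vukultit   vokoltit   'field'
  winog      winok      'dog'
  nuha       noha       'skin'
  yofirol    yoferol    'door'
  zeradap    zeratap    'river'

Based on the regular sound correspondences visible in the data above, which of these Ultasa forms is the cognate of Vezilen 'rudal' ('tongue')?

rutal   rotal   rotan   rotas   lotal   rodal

rukozed ~ rokozet, wutisun ~ wotison — Vezilen u corresponds to Ultasa o after a consonant, before a consonant other than r, m, n, p, b, f, v.
zeradap ~ zeratap — Vezilen d corresponds to Ultasa t between vowels (before a back vowel).
Applying these to Vezilen 'rudal':
  rudal → rodal   (u→o after a consonant, before a consonant other than r, m, n, p, b, f, v)
  rodal → rotal   (d→t between vowels (before a back vowel))
So the Ultasa cognate is 'rotal'.

rotal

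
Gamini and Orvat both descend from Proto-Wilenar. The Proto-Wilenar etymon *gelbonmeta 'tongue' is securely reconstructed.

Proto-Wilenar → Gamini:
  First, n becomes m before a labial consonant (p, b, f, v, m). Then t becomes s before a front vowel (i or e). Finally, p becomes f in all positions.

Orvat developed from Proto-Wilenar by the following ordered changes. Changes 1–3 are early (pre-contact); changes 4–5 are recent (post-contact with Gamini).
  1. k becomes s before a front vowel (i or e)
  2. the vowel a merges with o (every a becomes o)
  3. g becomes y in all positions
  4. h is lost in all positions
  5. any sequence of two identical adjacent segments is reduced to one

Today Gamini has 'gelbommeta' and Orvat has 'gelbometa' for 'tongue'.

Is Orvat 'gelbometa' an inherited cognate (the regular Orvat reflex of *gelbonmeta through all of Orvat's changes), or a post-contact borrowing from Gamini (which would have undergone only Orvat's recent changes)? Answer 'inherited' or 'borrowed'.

If inherited, *gelbonmeta would pass through all of Orvat's changes:
Orvat: start from *gelbonmeta.
  rule 1: no change — gelbonmeta
  rule 2 (vowel merger): gelbonmeta → gelbonmeto
  rule 3 (unconditioned shift): gelbonmeto → yelbonmeto
  rule 4: no change — yelbonmeto
  rule 5: no change — yelbonmeto
  ⇒ Orvat yelbonmeto
If borrowed from Gamini 'gelbommeta' after the early changes, it would undergo only the recent ones:
  rule 4 (h-loss): no change (gelbommeta)
  rule 5 (degemination): gelbommeta → gelbometa
  ⇒ as a loan: gelbometa
Orvat 'gelbometa' matches the loan outcome 'gelbometa', not the inherited 'yelbonmeto' — it skipped the early Orvat changes, so it was borrowed from Gamini.

borrowed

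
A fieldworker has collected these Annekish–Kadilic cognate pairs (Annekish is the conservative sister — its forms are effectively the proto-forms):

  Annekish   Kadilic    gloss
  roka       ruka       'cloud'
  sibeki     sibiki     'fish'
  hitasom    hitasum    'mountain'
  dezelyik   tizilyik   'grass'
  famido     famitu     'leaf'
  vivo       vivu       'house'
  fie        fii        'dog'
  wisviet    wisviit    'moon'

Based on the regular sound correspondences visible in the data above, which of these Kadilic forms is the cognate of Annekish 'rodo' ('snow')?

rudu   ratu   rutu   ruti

rutu

roka ~ ruka — Annekish o corresponds to Kadilic u after a consonant, before a consonant other than r, m, n, p, b, f, v.
famido ~ famitu — Annekish d corresponds to Kadilic t between vowels (before a back vowel).
famido ~ famitu, vivo ~ vivu — Annekish o corresponds to Kadilic u word-finally.
Applying these to Annekish 'rodo':
  rodo → rudo   (o→u after a consonant, before a consonant other than r, m, n, p, b, f, v)
  rudo → ruto   (d→t between vowels (before a back vowel))
  ruto → rutu   (o→u word-finally)
So the Kadilic cognate is 'rutu'.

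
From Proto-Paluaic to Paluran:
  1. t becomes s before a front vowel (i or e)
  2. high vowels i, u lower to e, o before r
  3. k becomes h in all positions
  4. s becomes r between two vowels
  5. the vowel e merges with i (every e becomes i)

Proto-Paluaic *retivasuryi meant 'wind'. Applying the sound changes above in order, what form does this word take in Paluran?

Paluran: *retivasuryi
  retivasuryi → resivasuryi   [palatalisation]
  resivasuryi → resivasoryi   [pre-rhotic lowering]
  resivasoryi (rule 3 does not apply)
  resivasoryi → rerivaroryi   [rhotacism]
  rerivaroryi → ririvaroryi   [vowel merger]
  giving Paluran ririvaroryi.

ririvaroryi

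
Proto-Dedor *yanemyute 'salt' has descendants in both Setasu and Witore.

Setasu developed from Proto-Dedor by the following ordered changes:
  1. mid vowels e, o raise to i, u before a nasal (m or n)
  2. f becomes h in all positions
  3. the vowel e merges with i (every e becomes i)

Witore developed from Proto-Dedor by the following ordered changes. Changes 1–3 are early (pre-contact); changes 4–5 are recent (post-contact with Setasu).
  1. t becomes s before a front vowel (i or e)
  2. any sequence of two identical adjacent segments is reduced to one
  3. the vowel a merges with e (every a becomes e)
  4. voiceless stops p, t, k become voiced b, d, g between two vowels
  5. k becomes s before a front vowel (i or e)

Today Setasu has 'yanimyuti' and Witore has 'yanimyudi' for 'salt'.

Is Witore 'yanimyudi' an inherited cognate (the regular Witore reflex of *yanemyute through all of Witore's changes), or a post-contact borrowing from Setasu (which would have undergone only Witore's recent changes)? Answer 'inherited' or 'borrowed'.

borrowed

If inherited, *yanemyute would pass through all of Witore's changes:
Witore: *yanemyute > yanemyuse > yenemyuse  (by palatalisation, vowel merger)
If borrowed from Setasu 'yanimyuti' after the early changes, it would undergo only the recent ones:
  rule 4 (intervocalic voicing): yanimyuti → yanimyudi
  rule 5 (palatalisation): no change (yanimyudi)
  ⇒ as a loan: yanimyudi
Witore 'yanimyudi' matches the loan outcome 'yanimyudi', not the inherited 'yenemyuse' — it skipped the early Witore changes, so it was borrowed from Setasu.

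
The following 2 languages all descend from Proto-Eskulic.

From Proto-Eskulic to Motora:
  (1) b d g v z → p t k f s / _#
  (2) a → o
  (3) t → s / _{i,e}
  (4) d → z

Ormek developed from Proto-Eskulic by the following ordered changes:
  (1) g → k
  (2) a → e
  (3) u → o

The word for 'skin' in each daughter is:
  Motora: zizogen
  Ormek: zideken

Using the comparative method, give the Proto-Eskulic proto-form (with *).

*zidagen

Position 3: Motora has z, Ormek has d. Ormek preserves d here (none of its changes turn any other segment into d), so the proto-segment is *d.
Position 4: Motora has o, Ormek has e. Taking the neighbouring segments as reconstructed: Motora o could go back to *a or *o; Ormek e could go back to *a or *e — the one source consistent with every daughter is *a.
Verify the candidate proto-form against each daughter:
Motora: start from *zidagen.
  rule 1: no change — zidagen
  rule 2 (vowel merger): zidagen → zidogen
  rule 3: no change — zidogen
  rule 4 (unconditioned shift): zidogen → zizogen
  ⇒ Motora zizogen
Ormek: start from *zidagen.
  rule 1 (unconditioned shift): zidagen → zidaken
  rule 2 (vowel merger): zidaken → zideken
  rule 3: no change — zideken
  ⇒ Ormek zideken
Only *zidagen yields all of Motora zizogen, Ormek zideken.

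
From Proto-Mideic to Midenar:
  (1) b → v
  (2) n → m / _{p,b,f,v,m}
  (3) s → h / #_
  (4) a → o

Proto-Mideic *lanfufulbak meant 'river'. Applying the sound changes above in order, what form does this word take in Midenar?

lomfufulvok

Midenar: start from *lanfufulbak.
  rule 1 (unconditioned shift): lanfufulbak → lanfufulvak
  rule 2 (nasal place assimilation): lanfufulvak → lamfufulvak
  rule 3: no change — lamfufulvak
  rule 4 (vowel merger): lamfufulvak → lomfufulvok
  ⇒ Midenar lomfufulvok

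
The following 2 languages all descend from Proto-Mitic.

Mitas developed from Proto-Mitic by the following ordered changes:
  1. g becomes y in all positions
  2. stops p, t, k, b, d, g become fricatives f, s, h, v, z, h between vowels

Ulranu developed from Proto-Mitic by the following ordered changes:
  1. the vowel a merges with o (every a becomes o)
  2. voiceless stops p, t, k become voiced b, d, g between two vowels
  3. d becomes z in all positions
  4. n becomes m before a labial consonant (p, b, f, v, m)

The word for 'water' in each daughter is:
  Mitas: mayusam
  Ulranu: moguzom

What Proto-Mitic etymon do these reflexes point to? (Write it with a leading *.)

*magutam

Position 5: Mitas has s, Ulranu has z. Taking the neighbouring segments as reconstructed: Mitas s could go back to *t or *s; Ulranu z could go back to *t or *d or *z — the one source consistent with every daughter is *t.
Position 3: Mitas has y, Ulranu has g. Taking the neighbouring segments as reconstructed: Mitas y could go back to *g or *y; Ulranu g could go back to *k or *g — the one source consistent with every daughter is *g.
Continuing position by position gives *magutam; check it forward:
Mitas: start from *magutam.
  rule 1 (unconditioned shift): magutam → mayutam
  rule 2 (intervocalic lenition): mayutam → mayusam
  ⇒ Mitas mayusam
Ulranu: start from *magutam.
  rule 1 (vowel merger): magutam → mogutom
  rule 2 (intervocalic voicing): mogutom → mogudom
  rule 3 (unconditioned shift): mogudom → moguzom
  rule 4: no change — moguzom
  ⇒ Ulranu moguzom
Only *magutam yields all of Mitas mayusam, Ulranu moguzom.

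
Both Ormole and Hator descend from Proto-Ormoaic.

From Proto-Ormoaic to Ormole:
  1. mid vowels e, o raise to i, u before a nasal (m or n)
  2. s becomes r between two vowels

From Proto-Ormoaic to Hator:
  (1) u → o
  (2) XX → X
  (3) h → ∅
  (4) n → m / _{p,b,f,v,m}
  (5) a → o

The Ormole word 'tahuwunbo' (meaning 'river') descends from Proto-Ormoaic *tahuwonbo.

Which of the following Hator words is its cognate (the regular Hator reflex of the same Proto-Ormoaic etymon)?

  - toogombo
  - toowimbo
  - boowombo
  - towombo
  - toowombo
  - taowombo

toowombo

Hator: *tahuwonbo > tahowonbo > taowonbo > taowombo > toowombo  (by vowel merger, h-loss, nasal place assimilation, vowel merger)
Only 'toowombo' matches the regular Hator development of *tahuwonbo.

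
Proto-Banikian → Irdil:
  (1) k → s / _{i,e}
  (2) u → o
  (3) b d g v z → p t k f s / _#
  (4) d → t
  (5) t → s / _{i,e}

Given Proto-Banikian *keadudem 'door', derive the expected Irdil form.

Irdil: *keadudem
  keadudem → seadudem   [palatalisation]
  seadudem → seadodem   [vowel merger]
  seadodem (rule 3 does not apply)
  seadodem → seatotem   [unconditioned shift]
  seatotem → seatosem   [palatalisation]
  giving Irdil seatosem.

seatosem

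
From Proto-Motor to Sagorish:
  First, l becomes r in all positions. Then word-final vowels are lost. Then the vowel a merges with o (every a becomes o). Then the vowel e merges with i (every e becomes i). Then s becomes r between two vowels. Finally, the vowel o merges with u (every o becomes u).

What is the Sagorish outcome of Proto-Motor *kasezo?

Sagorish: *kasezo > kasez > kosez > kosiz > koriz > kuriz  (by apocope, vowel merger, vowel merger, rhotacism, vowel merger)

kuriz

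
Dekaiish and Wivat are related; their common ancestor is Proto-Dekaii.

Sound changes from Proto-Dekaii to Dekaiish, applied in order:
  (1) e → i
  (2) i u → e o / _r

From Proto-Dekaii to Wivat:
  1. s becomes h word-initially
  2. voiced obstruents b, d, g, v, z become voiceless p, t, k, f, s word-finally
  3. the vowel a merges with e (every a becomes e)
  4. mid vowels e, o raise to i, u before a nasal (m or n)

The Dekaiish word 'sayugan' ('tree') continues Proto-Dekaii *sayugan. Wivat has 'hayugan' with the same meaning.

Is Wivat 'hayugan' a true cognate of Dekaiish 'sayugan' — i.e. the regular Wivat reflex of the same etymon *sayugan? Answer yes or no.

Derive the expected Wivat reflex of *sayugan:
Wivat: *sayugan
  sayugan → hayugan   [debuccalisation]
  hayugan (rule 2 does not apply)
  hayugan → heyugen   [vowel merger]
  heyugen → heyugin   [pre-nasal raising]
  giving Wivat heyugin.
The regular Wivat reflex would be 'heyugin', but the attested form is 'hayugan'. The correspondence is irregular, so they are not cognates (the Wivat form has a different source).

no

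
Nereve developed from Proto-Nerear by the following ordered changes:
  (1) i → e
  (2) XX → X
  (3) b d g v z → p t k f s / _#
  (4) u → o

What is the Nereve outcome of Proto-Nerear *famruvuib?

famrovoep

Nereve: *famruvuib
  famruvuib → famruvueb   [vowel merger]
  famruvueb (rule 2 does not apply)
  famruvueb → famruvuep   [final devoicing]
  famruvuep → famrovoep   [vowel merger]
  giving Nereve famrovoep.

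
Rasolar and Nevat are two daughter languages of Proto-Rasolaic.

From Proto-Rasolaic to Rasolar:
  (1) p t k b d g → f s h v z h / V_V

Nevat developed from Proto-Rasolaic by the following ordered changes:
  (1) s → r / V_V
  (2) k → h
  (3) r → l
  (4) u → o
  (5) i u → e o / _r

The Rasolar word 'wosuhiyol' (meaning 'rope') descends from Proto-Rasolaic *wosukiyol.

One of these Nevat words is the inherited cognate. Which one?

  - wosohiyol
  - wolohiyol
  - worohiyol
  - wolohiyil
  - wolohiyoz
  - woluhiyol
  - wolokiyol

Nevat: start from *wosukiyol.
  rule 1 (rhotacism): wosukiyol → worukiyol
  rule 2 (unconditioned shift): worukiyol → woruhiyol
  rule 3 (unconditioned shift): woruhiyol → woluhiyol
  rule 4 (vowel merger): woluhiyol → wolohiyol
  rule 5: no change — wolohiyol
  ⇒ Nevat wolohiyol

wolohiyol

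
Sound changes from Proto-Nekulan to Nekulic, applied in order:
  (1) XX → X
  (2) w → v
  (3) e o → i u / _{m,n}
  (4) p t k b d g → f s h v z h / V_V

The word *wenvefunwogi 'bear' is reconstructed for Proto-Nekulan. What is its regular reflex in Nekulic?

Nekulic: *wenvefunwogi
  wenvefunwogi (rule 1 does not apply)
  wenvefunwogi → venvefunvogi   [unconditioned shift]
  venvefunvogi → vinvefunvogi   [pre-nasal raising]
  vinvefunvogi → vinvefunvohi   [intervocalic lenition]
  giving Nekulic vinvefunvohi.

vinvefunvohi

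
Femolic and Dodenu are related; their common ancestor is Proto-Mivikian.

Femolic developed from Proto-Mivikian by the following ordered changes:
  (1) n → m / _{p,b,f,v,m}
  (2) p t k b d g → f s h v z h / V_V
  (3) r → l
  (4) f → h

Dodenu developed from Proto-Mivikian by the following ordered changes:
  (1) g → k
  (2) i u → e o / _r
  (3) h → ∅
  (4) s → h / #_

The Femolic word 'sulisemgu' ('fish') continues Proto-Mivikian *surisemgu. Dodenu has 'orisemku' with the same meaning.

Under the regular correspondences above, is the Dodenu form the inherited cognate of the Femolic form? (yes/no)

no

Derive the expected Dodenu reflex of *surisemgu:
Dodenu: *surisemgu
  surisemgu → surisemku   [unconditioned shift]
  surisemku → sorisemku   [pre-rhotic lowering]
  sorisemku (rule 3 does not apply)
  sorisemku → horisemku   [debuccalisation]
  giving Dodenu horisemku.
The regular Dodenu reflex would be 'horisemku', but the attested form is 'orisemku'. The correspondence is irregular, so they are not cognates (the Dodenu form has a different source).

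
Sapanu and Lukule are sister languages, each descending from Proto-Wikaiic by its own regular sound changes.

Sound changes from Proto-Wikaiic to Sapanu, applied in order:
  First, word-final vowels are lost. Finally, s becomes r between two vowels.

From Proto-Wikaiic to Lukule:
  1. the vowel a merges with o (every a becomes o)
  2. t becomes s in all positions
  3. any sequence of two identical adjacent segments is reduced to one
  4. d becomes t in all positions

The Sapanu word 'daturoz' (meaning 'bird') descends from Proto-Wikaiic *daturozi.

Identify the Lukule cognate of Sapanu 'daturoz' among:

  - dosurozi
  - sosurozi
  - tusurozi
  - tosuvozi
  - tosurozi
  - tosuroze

Lukule: *daturozi
  daturozi → doturozi   [vowel merger]
  doturozi → dosurozi   [unconditioned shift]
  dosurozi (rule 3 does not apply)
  dosurozi → tosurozi   [unconditioned shift]
  giving Lukule tosurozi.

tosurozi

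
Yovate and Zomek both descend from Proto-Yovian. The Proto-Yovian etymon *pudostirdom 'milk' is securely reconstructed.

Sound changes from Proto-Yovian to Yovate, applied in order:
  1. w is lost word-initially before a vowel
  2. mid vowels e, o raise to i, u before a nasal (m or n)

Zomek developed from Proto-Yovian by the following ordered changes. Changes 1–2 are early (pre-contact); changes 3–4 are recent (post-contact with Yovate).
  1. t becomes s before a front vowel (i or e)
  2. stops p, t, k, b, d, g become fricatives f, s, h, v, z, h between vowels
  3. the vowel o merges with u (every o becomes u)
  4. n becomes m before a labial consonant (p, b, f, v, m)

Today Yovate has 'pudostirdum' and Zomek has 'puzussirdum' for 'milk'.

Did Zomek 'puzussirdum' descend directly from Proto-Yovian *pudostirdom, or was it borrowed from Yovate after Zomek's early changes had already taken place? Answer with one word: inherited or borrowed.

inherited

If inherited, *pudostirdom would pass through all of Zomek's changes:
Zomek: *pudostirdom
  pudostirdom → pudossirdom   [palatalisation]
  pudossirdom → puzossirdom   [intervocalic lenition]
  puzossirdom → puzussirdum   [vowel merger]
  puzussirdum (rule 4 does not apply)
  giving Zomek puzussirdum.
If borrowed from Yovate 'pudostirdum' after the early changes, it would undergo only the recent ones:
  rule 3 (vowel merger): pudostirdum → pudustirdum
  rule 4 (nasal place assimilation): no change (pudustirdum)
  ⇒ as a loan: pudustirdum
Zomek 'puzussirdum' matches the inherited outcome exactly, so it is an inherited cognate, not a loan.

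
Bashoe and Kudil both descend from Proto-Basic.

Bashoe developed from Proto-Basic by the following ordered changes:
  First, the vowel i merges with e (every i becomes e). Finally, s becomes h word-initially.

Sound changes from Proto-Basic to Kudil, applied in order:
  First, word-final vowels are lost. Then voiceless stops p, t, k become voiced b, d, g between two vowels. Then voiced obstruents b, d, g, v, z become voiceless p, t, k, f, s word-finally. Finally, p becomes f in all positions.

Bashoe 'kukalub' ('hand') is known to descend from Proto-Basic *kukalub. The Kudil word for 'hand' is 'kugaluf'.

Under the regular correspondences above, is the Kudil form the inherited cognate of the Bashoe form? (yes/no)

Derive the expected Kudil reflex of *kukalub:
Kudil: *kukalub
  kukalub (rule 1 does not apply)
  kukalub → kugalub   [intervocalic voicing]
  kugalub → kugalup   [final devoicing]
  kugalup → kugaluf   [unconditioned shift]
  giving Kudil kugaluf.
Kudil 'kugaluf' matches the regular reflex exactly, so the pair is cognate.

yes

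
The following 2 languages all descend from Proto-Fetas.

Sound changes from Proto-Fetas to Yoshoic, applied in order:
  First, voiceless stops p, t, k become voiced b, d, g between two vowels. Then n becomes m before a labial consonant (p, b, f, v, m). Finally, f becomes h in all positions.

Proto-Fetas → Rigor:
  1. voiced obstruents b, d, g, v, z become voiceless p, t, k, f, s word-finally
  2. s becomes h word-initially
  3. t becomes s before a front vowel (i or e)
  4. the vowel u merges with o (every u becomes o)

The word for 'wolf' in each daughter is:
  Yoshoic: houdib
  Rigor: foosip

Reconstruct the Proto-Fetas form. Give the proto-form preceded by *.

Position 4: Yoshoic has d, Rigor has s. Taking the neighbouring segments as reconstructed: Yoshoic d could go back to *t or *d; Rigor s could go back to *t or *s — the one source consistent with every daughter is *t.
Position 1: Yoshoic has h, Rigor has f. Taking the neighbouring segments as reconstructed: Yoshoic h could go back to *f or *h; Rigor f can only go back to *f — the one source consistent with every daughter is *f.
Position 3: Yoshoic has u, Rigor has o. Yoshoic preserves u here (none of its changes turn any other segment into u), so the proto-segment is *u.
This points to *foutib. Verify forward in each daughter:
Yoshoic: *foutib > foudib > houdib  (by intervocalic voicing, unconditioned shift)
Rigor: start from *foutib.
  rule 1 (final devoicing): foutib → foutip
  rule 2: no change — foutip
  rule 3 (palatalisation): foutip → fousip
  rule 4 (vowel merger): fousip → foosip
  ⇒ Rigor foosip
Only *foutib yields all of Yoshoic houdib, Rigor foosip.

*foutib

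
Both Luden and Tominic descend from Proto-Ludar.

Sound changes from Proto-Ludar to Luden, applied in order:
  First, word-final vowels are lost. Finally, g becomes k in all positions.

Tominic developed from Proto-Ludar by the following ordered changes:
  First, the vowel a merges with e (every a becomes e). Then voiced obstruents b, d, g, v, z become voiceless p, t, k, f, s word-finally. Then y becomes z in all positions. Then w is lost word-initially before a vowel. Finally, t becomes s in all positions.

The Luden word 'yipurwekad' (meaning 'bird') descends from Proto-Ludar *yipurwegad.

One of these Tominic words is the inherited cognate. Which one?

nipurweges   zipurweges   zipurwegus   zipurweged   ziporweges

zipurweges

Tominic: *yipurwegad
  yipurwegad → yipurweged   [vowel merger]
  yipurweged → yipurweget   [final devoicing]
  yipurweget → zipurweget   [unconditioned shift]
  zipurweget (rule 4 does not apply)
  zipurweget → zipurweges   [unconditioned shift]
  giving Tominic zipurweges.
Among the options, 'zipurweges' alone shows every Tominic change applied in order.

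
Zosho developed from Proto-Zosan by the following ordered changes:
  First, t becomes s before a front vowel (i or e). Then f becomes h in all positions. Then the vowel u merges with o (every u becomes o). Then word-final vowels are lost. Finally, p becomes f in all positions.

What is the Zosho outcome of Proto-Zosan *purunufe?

Zosho: *purunufe
  purunufe (rule 1 does not apply)
  purunufe → purunuhe   [unconditioned shift]
  purunuhe → poronohe   [vowel merger]
  poronohe → poronoh   [apocope]
  poronoh → foronoh   [unconditioned shift]
  giving Zosho foronoh.

foronoh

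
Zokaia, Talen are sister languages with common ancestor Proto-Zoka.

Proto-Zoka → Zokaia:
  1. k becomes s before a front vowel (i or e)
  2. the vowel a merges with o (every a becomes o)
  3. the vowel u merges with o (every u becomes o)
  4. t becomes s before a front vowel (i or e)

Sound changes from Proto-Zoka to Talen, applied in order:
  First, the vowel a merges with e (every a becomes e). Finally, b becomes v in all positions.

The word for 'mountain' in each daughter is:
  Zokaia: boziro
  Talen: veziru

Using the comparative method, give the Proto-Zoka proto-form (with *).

Position 1: Zokaia has b, Talen has v. Zokaia preserves b here (none of its changes turn any other segment into b), so the proto-segment is *b.
Position 2: Zokaia has o, Talen has e. Taking the neighbouring segments as reconstructed: Zokaia o could go back to *a or *o or *u; Talen e could go back to *a or *e — the one source consistent with every daughter is *a.
Position 6: Zokaia has o, Talen has u. Talen preserves u here (none of its changes turn any other segment into u), so the proto-segment is *u.
Verify the candidate proto-form against each daughter:
Zokaia: *baziru > boziru > boziro  (by vowel merger, vowel merger)
Talen: *baziru > beziru > veziru  (by vowel merger, unconditioned shift)
Only *baziru yields all of Zokaia boziro, Talen veziru.

*baziru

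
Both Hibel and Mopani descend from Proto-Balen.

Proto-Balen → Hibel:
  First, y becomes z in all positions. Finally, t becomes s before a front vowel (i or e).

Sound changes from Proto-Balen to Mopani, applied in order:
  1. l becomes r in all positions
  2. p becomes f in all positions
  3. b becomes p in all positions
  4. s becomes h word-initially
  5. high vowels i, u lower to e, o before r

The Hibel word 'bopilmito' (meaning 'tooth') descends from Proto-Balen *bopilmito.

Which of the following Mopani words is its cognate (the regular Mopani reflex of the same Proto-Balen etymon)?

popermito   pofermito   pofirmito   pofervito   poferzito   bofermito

pofermito

Mopani: *bopilmito
  bopilmito → bopirmito   [unconditioned shift]
  bopirmito → bofirmito   [unconditioned shift]
  bofirmito → pofirmito   [unconditioned shift]
  pofirmito (rule 4 does not apply)
  pofirmito → pofermito   [pre-rhotic lowering]
  giving Mopani pofermito.
Only 'pofermito' matches the regular Mopani development of *bopilmito.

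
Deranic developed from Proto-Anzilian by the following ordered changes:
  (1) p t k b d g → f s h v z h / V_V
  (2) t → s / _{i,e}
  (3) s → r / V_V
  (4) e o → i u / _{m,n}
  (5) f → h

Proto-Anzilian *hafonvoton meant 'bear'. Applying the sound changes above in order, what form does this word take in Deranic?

hahunvorun

Deranic: *hafonvoton > hafonvoson > hafonvoron > hafunvorun > hahunvorun  (by intervocalic lenition, rhotacism, pre-nasal raising, unconditioned shift)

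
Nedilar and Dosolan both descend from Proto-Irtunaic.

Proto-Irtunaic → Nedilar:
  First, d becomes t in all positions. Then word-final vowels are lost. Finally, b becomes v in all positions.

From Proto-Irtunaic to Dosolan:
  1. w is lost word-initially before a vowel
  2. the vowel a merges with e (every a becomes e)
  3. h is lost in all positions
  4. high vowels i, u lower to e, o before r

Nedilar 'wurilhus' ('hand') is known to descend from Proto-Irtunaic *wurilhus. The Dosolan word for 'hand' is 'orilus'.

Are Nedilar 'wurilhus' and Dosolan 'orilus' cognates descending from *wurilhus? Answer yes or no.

Derive the expected Dosolan reflex of *wurilhus:
Dosolan: start from *wurilhus.
  rule 1 (glide loss): wurilhus → urilhus
  rule 2: no change — urilhus
  rule 3 (h-loss): urilhus → urilus
  rule 4 (pre-rhotic lowering): urilus → orilus
  ⇒ Dosolan orilus
Dosolan 'orilus' matches the regular reflex exactly, so the pair is cognate.

yes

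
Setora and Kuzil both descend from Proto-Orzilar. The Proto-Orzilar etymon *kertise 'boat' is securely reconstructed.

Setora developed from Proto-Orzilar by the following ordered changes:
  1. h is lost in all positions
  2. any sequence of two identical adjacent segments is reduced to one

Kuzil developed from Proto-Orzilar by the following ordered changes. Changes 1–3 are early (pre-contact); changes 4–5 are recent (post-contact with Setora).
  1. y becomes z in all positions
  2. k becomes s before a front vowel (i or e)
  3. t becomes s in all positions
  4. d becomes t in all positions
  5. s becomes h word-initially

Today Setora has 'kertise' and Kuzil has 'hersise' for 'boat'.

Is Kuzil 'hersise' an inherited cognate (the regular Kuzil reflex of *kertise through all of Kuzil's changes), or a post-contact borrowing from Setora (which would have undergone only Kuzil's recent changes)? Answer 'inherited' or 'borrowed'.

If inherited, *kertise would pass through all of Kuzil's changes:
Kuzil: *kertise > sertise > sersise > hersise  (by palatalisation, unconditioned shift, debuccalisation)
If borrowed from Setora 'kertise' after the early changes, it would undergo only the recent ones:
  rule 4 (unconditioned shift): no change (kertise)
  rule 5 (debuccalisation): no change (kertise)
  ⇒ as a loan: kertise
Kuzil 'hersise' matches the inherited outcome exactly, so it is an inherited cognate, not a loan.

inherited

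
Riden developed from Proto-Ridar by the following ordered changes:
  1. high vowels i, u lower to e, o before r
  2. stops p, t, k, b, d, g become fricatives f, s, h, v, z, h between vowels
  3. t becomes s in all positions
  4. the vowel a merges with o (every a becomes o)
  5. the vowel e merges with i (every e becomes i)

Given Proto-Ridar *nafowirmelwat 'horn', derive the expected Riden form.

nofowirmilwos

Riden: start from *nafowirmelwat.
  rule 1 (pre-rhotic lowering): nafowirmelwat → nafowermelwat
  rule 2: no change — nafowermelwat
  rule 3 (unconditioned shift): nafowermelwat → nafowermelwas
  rule 4 (vowel merger): nafowermelwas → nofowermelwos
  rule 5 (vowel merger): nofowermelwos → nofowirmilwos
  ⇒ Riden nofowirmilwos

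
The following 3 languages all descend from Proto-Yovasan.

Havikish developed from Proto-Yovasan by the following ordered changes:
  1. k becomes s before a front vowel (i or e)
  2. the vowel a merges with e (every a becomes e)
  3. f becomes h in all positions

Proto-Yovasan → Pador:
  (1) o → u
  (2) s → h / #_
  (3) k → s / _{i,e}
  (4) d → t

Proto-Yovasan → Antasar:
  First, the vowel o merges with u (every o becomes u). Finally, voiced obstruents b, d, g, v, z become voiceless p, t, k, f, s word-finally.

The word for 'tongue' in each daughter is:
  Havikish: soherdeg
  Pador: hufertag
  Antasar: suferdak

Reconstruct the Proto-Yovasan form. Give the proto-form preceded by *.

*soferdag

Position 7: Havikish has e, Pador has a, Antasar has a. Pador preserves a here (none of its changes turn any other segment into a), so the proto-segment is *a.
Position 6: Havikish has d, Pador has t, Antasar has d. Havikish preserves d here (none of its changes turn any other segment into d), so the proto-segment is *d.
Position 2: Havikish has o, Pador has u, Antasar has u. Havikish preserves o here (none of its changes turn any other segment into o), so the proto-segment is *o.
Continuing position by position gives *soferdag; check it forward:
Havikish: *soferdag > soferdeg > soherdeg  (by vowel merger, unconditioned shift)
Pador: start from *soferdag.
  rule 1 (vowel merger): soferdag → suferdag
  rule 2 (debuccalisation): suferdag → huferdag
  rule 3: no change — huferdag
  rule 4 (unconditioned shift): huferdag → hufertag
  ⇒ Pador hufertag
Antasar: *soferdag
  soferdag → suferdag   [vowel merger]
  suferdag → suferdak   [final devoicing]
  giving Antasar suferdak.
Only *soferdag yields all of Havikish soherdeg, Pador hufertag, Antasar suferdak.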